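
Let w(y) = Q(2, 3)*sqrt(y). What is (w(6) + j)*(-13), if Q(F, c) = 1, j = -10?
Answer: 130 - 13*sqrt(6) ≈ 98.157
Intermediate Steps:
w(y) = sqrt(y) (w(y) = 1*sqrt(y) = sqrt(y))
(w(6) + j)*(-13) = (sqrt(6) - 10)*(-13) = (-10 + sqrt(6))*(-13) = 130 - 13*sqrt(6)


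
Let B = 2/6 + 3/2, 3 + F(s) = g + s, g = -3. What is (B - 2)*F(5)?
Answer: ⅙ ≈ 0.16667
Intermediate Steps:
F(s) = -6 + s (F(s) = -3 + (-3 + s) = -6 + s)
B = 11/6 (B = 2*(⅙) + 3*(½) = ⅓ + 3/2 = 11/6 ≈ 1.8333)
(B - 2)*F(5) = (11/6 - 2)*(-6 + 5) = -⅙*(-1) = ⅙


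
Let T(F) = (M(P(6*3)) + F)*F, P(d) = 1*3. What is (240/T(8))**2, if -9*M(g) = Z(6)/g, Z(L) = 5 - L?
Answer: 656100/47089 ≈ 13.933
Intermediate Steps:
P(d) = 3
M(g) = 1/(9*g) (M(g) = -(5 - 1*6)/(9*g) = -(5 - 6)/(9*g) = -(-1)/(9*g) = 1/(9*g))
T(F) = F*(1/27 + F) (T(F) = ((1/9)/3 + F)*F = ((1/9)*(1/3) + F)*F = (1/27 + F)*F = F*(1/27 + F))
(240/T(8))**2 = (240/((8*(1/27 + 8))))**2 = (240/((8*(217/27))))**2 = (240/(1736/27))**2 = (240*(27/1736))**2 = (810/217)**2 = 656100/47089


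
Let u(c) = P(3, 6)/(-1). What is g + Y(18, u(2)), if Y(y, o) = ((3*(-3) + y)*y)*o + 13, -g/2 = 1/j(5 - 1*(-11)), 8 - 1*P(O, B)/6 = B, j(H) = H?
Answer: -15449/8 ≈ -1931.1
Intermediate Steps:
P(O, B) = 48 - 6*B
g = -⅛ (g = -2/(5 - 1*(-11)) = -2/(5 + 11) = -2/16 = -2*1/16 = -⅛ ≈ -0.12500)
u(c) = -12 (u(c) = (48 - 6*6)/(-1) = (48 - 36)*(-1) = 12*(-1) = -12)
Y(y, o) = 13 + o*y*(-9 + y) (Y(y, o) = ((-9 + y)*y)*o + 13 = (y*(-9 + y))*o + 13 = o*y*(-9 + y) + 13 = 13 + o*y*(-9 + y))
g + Y(18, u(2)) = -⅛ + (13 - 12*18² - 9*(-12)*18) = -⅛ + (13 - 12*324 + 1944) = -⅛ + (13 - 3888 + 1944) = -⅛ - 1931 = -15449/8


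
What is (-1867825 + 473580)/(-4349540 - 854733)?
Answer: 1394245/5204273 ≈ 0.26790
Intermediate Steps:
(-1867825 + 473580)/(-4349540 - 854733) = -1394245/(-5204273) = -1394245*(-1/5204273) = 1394245/5204273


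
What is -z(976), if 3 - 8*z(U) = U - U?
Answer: -3/8 ≈ -0.37500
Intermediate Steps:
z(U) = 3/8 (z(U) = 3/8 - (U - U)/8 = 3/8 - 1/8*0 = 3/8 + 0 = 3/8)
-z(976) = -1*3/8 = -3/8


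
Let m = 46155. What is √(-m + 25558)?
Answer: I*√20597 ≈ 143.52*I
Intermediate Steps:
√(-m + 25558) = √(-1*46155 + 25558) = √(-46155 + 25558) = √(-20597) = I*√20597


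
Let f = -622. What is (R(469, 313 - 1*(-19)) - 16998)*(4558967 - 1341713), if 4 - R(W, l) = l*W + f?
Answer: -553625068320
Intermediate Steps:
R(W, l) = 626 - W*l (R(W, l) = 4 - (l*W - 622) = 4 - (W*l - 622) = 4 - (-622 + W*l) = 4 + (622 - W*l) = 626 - W*l)
(R(469, 313 - 1*(-19)) - 16998)*(4558967 - 1341713) = ((626 - 1*469*(313 - 1*(-19))) - 16998)*(4558967 - 1341713) = ((626 - 1*469*(313 + 19)) - 16998)*3217254 = ((626 - 1*469*332) - 16998)*3217254 = ((626 - 155708) - 16998)*3217254 = (-155082 - 16998)*3217254 = -172080*3217254 = -553625068320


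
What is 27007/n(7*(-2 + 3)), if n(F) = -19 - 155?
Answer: -27007/174 ≈ -155.21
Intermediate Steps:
n(F) = -174
27007/n(7*(-2 + 3)) = 27007/(-174) = 27007*(-1/174) = -27007/174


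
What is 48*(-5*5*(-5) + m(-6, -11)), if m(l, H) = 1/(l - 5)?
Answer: 65952/11 ≈ 5995.6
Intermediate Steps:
m(l, H) = 1/(-5 + l)
48*(-5*5*(-5) + m(-6, -11)) = 48*(-5*5*(-5) + 1/(-5 - 6)) = 48*(-25*(-5) + 1/(-11)) = 48*(125 - 1/11) = 48*(1374/11) = 65952/11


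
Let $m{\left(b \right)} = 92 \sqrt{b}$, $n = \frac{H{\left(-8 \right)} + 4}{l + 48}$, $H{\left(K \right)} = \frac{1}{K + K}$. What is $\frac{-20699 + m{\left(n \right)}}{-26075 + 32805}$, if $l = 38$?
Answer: $- \frac{20699}{6730} + \frac{69 \sqrt{602}}{578780} \approx -3.0727$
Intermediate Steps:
$H{\left(K \right)} = \frac{1}{2 K}$
$n = \frac{63}{1376}$ ($n = \frac{\frac{1}{2 \left(-8\right)} + 4}{38 + 48} = \frac{\frac{1}{2} \left(- \frac{1}{8}\right) + 4}{86} = \left(- \frac{1}{16} + 4\right) \frac{1}{86} = \frac{63}{16} \cdot \frac{1}{86} = \frac{63}{1376} \approx 0.045785$)
$\frac{-20699 + m{\left(n \right)}}{-26075 + 32805} = \frac{-20699 + 92 \sqrt{\frac{63}{1376}}}{-26075 + 32805} = \frac{-20699 + 92 \frac{3 \sqrt{602}}{344}}{6730} = \left(-20699 + \frac{69 \sqrt{602}}{86}\right) \frac{1}{6730} = - \frac{20699}{6730} + \frac{69 \sqrt{602}}{578780}$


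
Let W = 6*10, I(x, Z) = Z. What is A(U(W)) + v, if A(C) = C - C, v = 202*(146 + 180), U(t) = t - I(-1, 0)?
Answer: 65852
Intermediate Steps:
W = 60
U(t) = t (U(t) = t - 1*0 = t + 0 = t)
v = 65852 (v = 202*326 = 65852)
A(C) = 0
A(U(W)) + v = 0 + 65852 = 65852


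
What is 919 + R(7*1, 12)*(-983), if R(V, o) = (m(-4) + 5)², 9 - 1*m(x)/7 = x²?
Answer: -1902169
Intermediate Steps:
m(x) = 63 - 7*x²
R(V, o) = 1936 (R(V, o) = ((63 - 7*(-4)²) + 5)² = ((63 - 7*16) + 5)² = ((63 - 112) + 5)² = (-49 + 5)² = (-44)² = 1936)
919 + R(7*1, 12)*(-983) = 919 + 1936*(-983) = 919 - 1903088 = -1902169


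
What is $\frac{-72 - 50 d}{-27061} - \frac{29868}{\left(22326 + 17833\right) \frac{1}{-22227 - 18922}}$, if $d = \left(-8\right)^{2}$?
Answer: $\frac{33259137702500}{1086742699} \approx 30604.0$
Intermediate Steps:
$d = 64$
$\frac{-72 - 50 d}{-27061} - \frac{29868}{\left(22326 + 17833\right) \frac{1}{-22227 - 18922}} = \frac{-72 - 3200}{-27061} - \frac{29868}{\left(22326 + 17833\right) \frac{1}{-22227 - 18922}} = \left(-72 - 3200\right) \left(- \frac{1}{27061}\right) - \frac{29868}{40159 \frac{1}{-41149}} = \left(-3272\right) \left(- \frac{1}{27061}\right) - \frac{29868}{40159 \left(- \frac{1}{41149}\right)} = \frac{3272}{27061} - \frac{29868}{- \frac{40159}{41149}} = \frac{3272}{27061} - - \frac{1229038332}{40159} = \frac{3272}{27061} + \frac{1229038332}{40159} = \frac{33259137702500}{1086742699}$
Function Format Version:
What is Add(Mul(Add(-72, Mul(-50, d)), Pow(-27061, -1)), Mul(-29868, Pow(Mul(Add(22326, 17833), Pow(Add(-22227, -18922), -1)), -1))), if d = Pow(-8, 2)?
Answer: Rational(33259137702500, 1086742699) ≈ 30604.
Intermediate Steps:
d = 64
Add(Mul(Add(-72, Mul(-50, d)), Pow(-27061, -1)), Mul(-29868, Pow(Mul(Add(22326, 17833), Pow(Add(-22227, -18922), -1)), -1))) = Add(Mul(Add(-72, Mul(-50, 64)), Pow(-27061, -1)), Mul(-29868, Pow(Mul(Add(22326, 17833), Pow(Add(-22227, -18922), -1)), -1))) = Add(Mul(Add(-72, -3200), Rational(-1, 27061)), Mul(-29868, Pow(Mul(40159, Pow(-41149, -1)), -1))) = Add(Mul(-3272, Rational(-1, 27061)), Mul(-29868, Pow(Mul(40159, Rational(-1, 41149)), -1))) = Add(Rational(3272, 27061), Mul(-29868, Pow(Rational(-40159, 41149), -1))) = Add(Rational(3272, 27061), Mul(-29868, Rational(-41149, 40159))) = Add(Rational(3272, 27061), Rational(1229038332, 40159)) = Rational(33259137702500, 1086742699)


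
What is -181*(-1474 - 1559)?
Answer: 548973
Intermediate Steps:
-181*(-1474 - 1559) = -181*(-3033) = 548973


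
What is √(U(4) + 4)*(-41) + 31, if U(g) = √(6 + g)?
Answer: 31 - 41*√(4 + √10) ≈ -78.726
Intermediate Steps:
√(U(4) + 4)*(-41) + 31 = √(√(6 + 4) + 4)*(-41) + 31 = √(√10 + 4)*(-41) + 31 = √(4 + √10)*(-41) + 31 = -41*√(4 + √10) + 31 = 31 - 41*√(4 + √10)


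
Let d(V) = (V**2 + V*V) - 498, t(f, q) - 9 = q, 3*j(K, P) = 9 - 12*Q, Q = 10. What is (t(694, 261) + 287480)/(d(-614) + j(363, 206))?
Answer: 287750/753457 ≈ 0.38191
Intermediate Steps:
j(K, P) = -37 (j(K, P) = (9 - 12*10)/3 = (9 - 120)/3 = (1/3)*(-111) = -37)
t(f, q) = 9 + q
d(V) = -498 + 2*V**2 (d(V) = (V**2 + V**2) - 498 = 2*V**2 - 498 = -498 + 2*V**2)
(t(694, 261) + 287480)/(d(-614) + j(363, 206)) = ((9 + 261) + 287480)/((-498 + 2*(-614)**2) - 37) = (270 + 287480)/((-498 + 2*376996) - 37) = 287750/((-498 + 753992) - 37) = 287750/(753494 - 37) = 287750/753457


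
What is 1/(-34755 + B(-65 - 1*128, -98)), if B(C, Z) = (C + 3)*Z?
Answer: -1/16135 ≈ -6.1977e-5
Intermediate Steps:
B(C, Z) = Z*(3 + C) (B(C, Z) = (3 + C)*Z = Z*(3 + C))
1/(-34755 + B(-65 - 1*128, -98)) = 1/(-34755 - 98*(3 + (-65 - 1*128))) = 1/(-34755 - 98*(3 + (-65 - 128))) = 1/(-34755 - 98*(3 - 193)) = 1/(-34755 - 98*(-190)) = 1/(-34755 + 18620) = 1/(-16135) = -1/16135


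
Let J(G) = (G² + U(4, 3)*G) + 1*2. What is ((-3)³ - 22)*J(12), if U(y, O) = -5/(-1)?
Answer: -10094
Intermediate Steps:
U(y, O) = 5 (U(y, O) = -5*(-1) = 5)
J(G) = 2 + G² + 5*G (J(G) = (G² + 5*G) + 1*2 = (G² + 5*G) + 2 = 2 + G² + 5*G)
((-3)³ - 22)*J(12) = ((-3)³ - 22)*(2 + 12² + 5*12) = (-27 - 22)*(2 + 144 + 60) = -49*206 = -10094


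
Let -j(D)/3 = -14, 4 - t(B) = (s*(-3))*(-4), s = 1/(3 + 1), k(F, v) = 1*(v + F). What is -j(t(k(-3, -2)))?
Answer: -42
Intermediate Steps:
k(F, v) = F + v (k(F, v) = 1*(F + v) = F + v)
s = 1/4 ≈ 0.25000
t(B) = 1 (t(B) = 4 - (1/4)*(-3)*(-4) = 4 - (-3)*(-4)/4 = 4 - 1*3 = 4 - 3 = 1)
j(D) = 42 (j(D) = -3*(-14) = 42)
-j(t(k(-3, -2))) = -1*42 = -42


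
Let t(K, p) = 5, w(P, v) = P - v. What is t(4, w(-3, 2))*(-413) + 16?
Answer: -2049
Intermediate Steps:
t(4, w(-3, 2))*(-413) + 16 = 5*(-413) + 16 = -2065 + 16 = -2049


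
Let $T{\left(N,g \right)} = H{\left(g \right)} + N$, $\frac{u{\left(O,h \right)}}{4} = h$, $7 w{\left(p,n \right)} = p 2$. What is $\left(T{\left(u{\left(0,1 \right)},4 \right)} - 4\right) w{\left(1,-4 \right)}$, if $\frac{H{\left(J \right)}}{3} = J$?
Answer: $\frac{24}{7} \approx 3.4286$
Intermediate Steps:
$H{\left(J \right)} = 3 J$
$w{\left(p,n \right)} = \frac{2 p}{7}$ ($w{\left(p,n \right)} = \frac{p 2}{7} = \frac{2 p}{7}$)
$u{\left(O,h \right)} = 4 h$
$T{\left(N,g \right)} = N + 3 g$ ($T{\left(N,g \right)} = 3 g + N = N + 3 g$)
$\left(T{\left(u{\left(0,1 \right)},4 \right)} - 4\right) w{\left(1,-4 \right)} = \left(\left(4 \cdot 1 + 3 \cdot 4\right) - 4\right) \frac{2}{7} \cdot 1 = \left(\left(4 + 12\right) - 4\right) \frac{2}{7} = \left(16 - 4\right) \frac{2}{7} = 12 \cdot \frac{2}{7} = \frac{24}{7}$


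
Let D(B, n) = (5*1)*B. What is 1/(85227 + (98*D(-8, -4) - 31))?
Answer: 1/81276 ≈ 1.2304e-5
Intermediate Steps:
D(B, n) = 5*B
1/(85227 + (98*D(-8, -4) - 31)) = 1/(85227 + (98*(5*(-8)) - 31)) = 1/(85227 + (98*(-40) - 31)) = 1/(85227 + (-3920 - 31)) = 1/(85227 - 3951) = 1/81276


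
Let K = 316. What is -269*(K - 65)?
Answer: -67519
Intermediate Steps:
-269*(K - 65) = -269*(316 - 65) = -269*251 = -67519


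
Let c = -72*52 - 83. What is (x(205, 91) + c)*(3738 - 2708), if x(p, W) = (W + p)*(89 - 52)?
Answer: 7338750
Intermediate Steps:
x(p, W) = 37*W + 37*p (x(p, W) = (W + p)*37 = 37*W + 37*p)
c = -3827 (c = -3744 - 83 = -3827)
(x(205, 91) + c)*(3738 - 2708) = ((37*91 + 37*205) - 3827)*(3738 - 2708) = ((3367 + 7585) - 3827)*1030 = (10952 - 3827)*1030 = 7125*1030 = 7338750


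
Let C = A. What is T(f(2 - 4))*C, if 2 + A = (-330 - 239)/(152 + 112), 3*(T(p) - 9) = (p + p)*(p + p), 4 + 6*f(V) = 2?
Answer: -270959/7128 ≈ -38.013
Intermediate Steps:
f(V) = -⅓ (f(V) = -⅔ + (⅙)*2 = -⅔ + ⅓ = -⅓)
T(p) = 9 + 4*p²/3 (T(p) = 9 + ((p + p)*(p + p))/3 = 9 + ((2*p)*(2*p))/3 = 9 + (4*p²)/3 = 9 + 4*p²/3)
A = -1097/264 (A = -2 + (-330 - 239)/(152 + 112) = -2 - 569/264 = -1097/264 ≈ -4.1553)
C = -1097/264 ≈ -4.1553
T(f(2 - 4))*C = (9 + 4*(-⅓)²/3)*(-1097/264) = (9 + (4/3)*(⅑))*(-1097/264) = (9 + 4/27)*(-1097/264) = (247/27)*(-1097/264) = -270959/7128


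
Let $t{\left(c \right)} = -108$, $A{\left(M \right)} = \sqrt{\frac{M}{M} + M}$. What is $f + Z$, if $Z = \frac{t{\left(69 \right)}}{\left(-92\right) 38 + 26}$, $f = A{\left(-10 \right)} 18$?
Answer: $\frac{54}{1735} + 54 i \approx 0.031124 + 54.0 i$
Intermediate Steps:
$A{\left(M \right)} = \sqrt{1 + M}$
$f = 54 i$ ($f = \sqrt{1 - 10} \cdot 18 = \sqrt{-9} \cdot 18 = 3 i 18 = 54 i \approx 54.0 i$)
$Z = \frac{54}{1735}$ ($Z = - \frac{108}{\left(-92\right) 38 + 26} = - \frac{108}{-3496 + 26} = - \frac{108}{-3470} = \left(-108\right) \left(- \frac{1}{3470}\right) = \frac{54}{1735} \approx 0.031124$)
$f + Z = 54 i + \frac{54}{1735} = \frac{54}{1735} + 54 i$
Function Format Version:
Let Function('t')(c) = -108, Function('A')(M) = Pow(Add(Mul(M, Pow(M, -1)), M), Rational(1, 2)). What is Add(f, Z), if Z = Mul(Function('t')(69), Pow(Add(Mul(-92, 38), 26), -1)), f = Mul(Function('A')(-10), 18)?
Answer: Add(Rational(54, 1735), Mul(54, I)) ≈ Add(0.031124, Mul(54.000, I))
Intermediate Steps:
Function('A')(M) = Pow(Add(1, M), Rational(1, 2))
f = Mul(54, I) (f = Mul(Pow(Add(1, -10), Rational(1, 2)), 18) = Mul(Pow(-9, Rational(1, 2)), 18) = Mul(Mul(3, I), 18) = Mul(54, I) ≈ Mul(54.000, I))
Z = Rational(54, 1735) (Z = Mul(-108, Pow(Add(Mul(-92, 38), 26), -1)) = Mul(-108, Pow(Add(-3496, 26), -1)) = Mul(-108, Pow(-3470, -1)) = Mul(-108, Rational(-1, 3470)) = Rational(54, 1735) ≈ 0.031124)
Add(f, Z) = Add(Mul(54, I), Rational(54, 1735)) = Add(Rational(54, 1735), Mul(54, I))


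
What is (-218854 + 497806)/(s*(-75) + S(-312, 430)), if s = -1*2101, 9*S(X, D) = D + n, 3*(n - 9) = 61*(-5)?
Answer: 7531704/4255537 ≈ 1.7699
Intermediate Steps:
n = -278/3 (n = 9 + (61*(-5))/3 = 9 + (⅓)*(-305) = 9 - 305/3 = -278/3 ≈ -92.667)
S(X, D) = -278/27 + D/9 (S(X, D) = (D - 278/3)/9 = (-278/3 + D)/9 = -278/27 + D/9)
s = -2101
(-218854 + 497806)/(s*(-75) + S(-312, 430)) = (-218854 + 497806)/(-2101*(-75) + (-278/27 + (⅑)*430)) = 278952/(157575 + (-278/27 + 430/9)) = 278952/(157575 + 1012/27) = 278952/(4255537/27) = 278952*(27/4255537) = 7531704/4255537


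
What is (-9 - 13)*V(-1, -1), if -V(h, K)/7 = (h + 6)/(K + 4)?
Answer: 770/3 ≈ 256.67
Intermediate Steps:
V(h, K) = -7*(6 + h)/(4 + K) (V(h, K) = -7*(h + 6)/(K + 4) = -7*(6 + h)/(4 + K))
(-9 - 13)*V(-1, -1) = (-9 - 13)*(7*(-6 - 1*(-1))/(4 - 1)) = -154*(-6 + 1)/3 = -154*(-5)/3 = -22*(-35/3) = 770/3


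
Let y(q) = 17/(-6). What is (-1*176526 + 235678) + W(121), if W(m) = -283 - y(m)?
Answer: 353231/6 ≈ 58872.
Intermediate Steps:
y(q) = -17/6 (y(q) = 17*(-⅙) = -17/6)
W(m) = -1681/6 (W(m) = -283 - 1*(-17/6) = -283 + 17/6 = -1681/6)
(-1*176526 + 235678) + W(121) = (-1*176526 + 235678) - 1681/6 = (-176526 + 235678) - 1681/6 = 59152 - 1681/6 = 353231/6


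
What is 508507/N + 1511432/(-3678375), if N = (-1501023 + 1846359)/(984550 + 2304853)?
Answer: 2050920048892000741/423425103000 ≈ 4.8436e+6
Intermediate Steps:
N = 345336/3289403 ≈ 0.10498
508507/N + 1511432/(-3678375) = 508507/(345336/3289403) + 1511432/(-3678375) = 508507*(3289403/345336) + 1511432*(-1/3678375) = 1672684451321/345336 - 1511432/3678375 = 2050920048892000741/423425103000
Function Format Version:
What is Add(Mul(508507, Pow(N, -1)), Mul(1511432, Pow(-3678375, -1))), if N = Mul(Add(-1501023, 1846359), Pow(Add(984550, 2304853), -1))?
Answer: Rational(2050920048892000741, 423425103000) ≈ 4.8436e+6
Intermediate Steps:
N = Rational(345336, 3289403) (N = Mul(345336, Pow(3289403, -1)) = Mul(345336, Rational(1, 3289403)) = Rational(345336, 3289403) ≈ 0.10498)
Add(Mul(508507, Pow(N, -1)), Mul(1511432, Pow(-3678375, -1))) = Add(Mul(508507, Pow(Rational(345336, 3289403), -1)), Mul(1511432, Pow(-3678375, -1))) = Add(Mul(508507, Rational(3289403, 345336)), Mul(1511432, Rational(-1, 3678375))) = Add(Rational(1672684451321, 345336), Rational(-1511432, 3678375)) = Rational(2050920048892000741, 423425103000)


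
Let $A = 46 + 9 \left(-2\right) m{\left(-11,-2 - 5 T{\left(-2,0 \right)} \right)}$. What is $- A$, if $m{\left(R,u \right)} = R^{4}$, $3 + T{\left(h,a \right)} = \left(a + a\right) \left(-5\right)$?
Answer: $263492$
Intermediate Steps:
$T{\left(h,a \right)} = -3 - 10 a$ ($T{\left(h,a \right)} = -3 + \left(a + a\right) \left(-5\right) = -3 + 2 a \left(-5\right) = -3 - 10 a$)
$A = -263492$ ($A = 46 + 9 \left(-2\right) \left(-11\right)^{4} = 46 - 263538 = -263492$)
$- A = \left(-1\right) \left(-263492\right) = 263492$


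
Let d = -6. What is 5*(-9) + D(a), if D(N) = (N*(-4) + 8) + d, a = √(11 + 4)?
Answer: -43 - 4*√15 ≈ -58.492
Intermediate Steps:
a = √15 ≈ 3.8730
D(N) = 2 - 4*N (D(N) = (N*(-4) + 8) - 6 = (-4*N + 8) - 6 = (8 - 4*N) - 6 = 2 - 4*N)
5*(-9) + D(a) = 5*(-9) + (2 - 4*√15) = -45 + (2 - 4*√15) = -43 - 4*√15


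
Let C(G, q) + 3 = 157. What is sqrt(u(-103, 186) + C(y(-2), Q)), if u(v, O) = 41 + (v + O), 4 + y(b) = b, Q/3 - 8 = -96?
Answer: sqrt(278) ≈ 16.673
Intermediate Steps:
Q = -264 (Q = 24 + 3*(-96) = 24 - 288 = -264)
y(b) = -4 + b
C(G, q) = 154 (C(G, q) = -3 + 157 = 154)
u(v, O) = 41 + O + v (u(v, O) = 41 + (O + v) = 41 + O + v)
sqrt(u(-103, 186) + C(y(-2), Q)) = sqrt((41 + 186 - 103) + 154) = sqrt(124 + 154) = sqrt(278)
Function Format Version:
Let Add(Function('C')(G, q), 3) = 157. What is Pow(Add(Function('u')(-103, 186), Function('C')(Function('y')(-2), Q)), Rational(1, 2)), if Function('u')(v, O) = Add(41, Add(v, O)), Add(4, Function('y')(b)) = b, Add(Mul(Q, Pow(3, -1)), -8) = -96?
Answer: Pow(278, Rational(1, 2)) ≈ 16.673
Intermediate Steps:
Q = -264 (Q = Add(24, Mul(3, -96)) = Add(24, -288) = -264)
Function('y')(b) = Add(-4, b)
Function('C')(G, q) = 154 (Function('C')(G, q) = Add(-3, 157) = 154)
Function('u')(v, O) = Add(41, O, v) (Function('u')(v, O) = Add(41, Add(O, v)) = Add(41, O, v))
Pow(Add(Function('u')(-103, 186), Function('C')(Function('y')(-2), Q)), Rational(1, 2)) = Pow(Add(Add(41, 186, -103), 154), Rational(1, 2)) = Pow(Add(124, 154), Rational(1, 2)) = Pow(278, Rational(1, 2))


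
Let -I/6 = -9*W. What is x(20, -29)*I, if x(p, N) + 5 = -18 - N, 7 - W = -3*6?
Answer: 8100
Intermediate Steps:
W = 25 (W = 7 - (-3)*6 = 7 - 1*(-18) = 7 + 18 = 25)
I = 1350 (I = -(-54)*25 = -6*(-225) = 1350)
x(p, N) = -23 - N (x(p, N) = -5 + (-18 - N) = -23 - N)
x(20, -29)*I = (-23 - 1*(-29))*1350 = (-23 + 29)*1350 = 6*1350 = 8100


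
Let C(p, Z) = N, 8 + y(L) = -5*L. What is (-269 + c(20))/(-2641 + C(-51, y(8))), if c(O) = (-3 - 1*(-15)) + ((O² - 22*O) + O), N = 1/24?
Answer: 6648/63383 ≈ 0.10489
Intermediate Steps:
y(L) = -8 - 5*L
N = 1/24 ≈ 0.041667
C(p, Z) = 1/24
c(O) = 12 + O² - 21*O (c(O) = (-3 + 15) + (O² - 21*O) = 12 + (O² - 21*O) = 12 + O² - 21*O)
(-269 + c(20))/(-2641 + C(-51, y(8))) = (-269 + (12 + 20² - 21*20))/(-2641 + 1/24) = (-269 + (12 + 400 - 420))/(-63383/24) = (-269 - 8)*(-24/63383) = -277*(-24/63383) = 6648/63383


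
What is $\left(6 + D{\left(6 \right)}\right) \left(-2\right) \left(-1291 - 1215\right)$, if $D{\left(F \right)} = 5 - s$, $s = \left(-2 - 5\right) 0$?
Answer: $55132$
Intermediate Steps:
$s = 0$ ($s = \left(-7\right) 0 = 0$)
$D{\left(F \right)} = 5$ ($D{\left(F \right)} = 5 - 0 = 5 + 0 = 5$)
$\left(6 + D{\left(6 \right)}\right) \left(-2\right) \left(-1291 - 1215\right) = \left(6 + 5\right) \left(-2\right) \left(-1291 - 1215\right) = 11 \left(-2\right) \left(-1291 - 1215\right) = \left(-22\right) \left(-2506\right) = 55132$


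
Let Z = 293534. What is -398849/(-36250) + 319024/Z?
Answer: 64320181183/5320303750 ≈ 12.090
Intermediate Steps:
-398849/(-36250) + 319024/Z = -398849/(-36250) + 319024/293534 = -398849*(-1/36250) + 319024*(1/293534) = 398849/36250 + 159512/146767 = 64320181183/5320303750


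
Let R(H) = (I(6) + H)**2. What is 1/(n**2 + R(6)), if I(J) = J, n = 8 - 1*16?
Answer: 1/208 ≈ 0.0048077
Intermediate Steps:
n = -8 (n = 8 - 16 = -8)
R(H) = (6 + H)**2
1/(n**2 + R(6)) = 1/((-8)**2 + (6 + 6)**2) = 1/(64 + 12**2) = 1/(64 + 144) = 1/208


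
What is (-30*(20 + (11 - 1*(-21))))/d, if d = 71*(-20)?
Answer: 78/71 ≈ 1.0986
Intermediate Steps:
d = -1420
(-30*(20 + (11 - 1*(-21))))/d = -30*(20 + (11 - 1*(-21)))/(-1420) = -30*(20 + (11 + 21))*(-1/1420) = -30*(20 + 32)*(-1/1420) = -30*52*(-1/1420) = -1560*(-1/1420) = 78/71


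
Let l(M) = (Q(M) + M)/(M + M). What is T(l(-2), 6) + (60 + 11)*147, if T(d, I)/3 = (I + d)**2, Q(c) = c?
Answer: 10584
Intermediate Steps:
l(M) = 1 (l(M) = (M + M)/(M + M) = (2*M)/((2*M)) = (2*M)*(1/(2*M)) = 1)
T(d, I) = 3*(I + d)**2
T(l(-2), 6) + (60 + 11)*147 = 3*(6 + 1)**2 + (60 + 11)*147 = 3*7**2 + 71*147 = 3*49 + 10437 = 147 + 10437 = 10584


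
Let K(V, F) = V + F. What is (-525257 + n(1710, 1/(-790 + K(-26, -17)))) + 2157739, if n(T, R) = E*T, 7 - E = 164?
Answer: 1364012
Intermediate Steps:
K(V, F) = F + V
E = -157 (E = 7 - 1*164 = 7 - 164 = -157)
n(T, R) = -157*T
(-525257 + n(1710, 1/(-790 + K(-26, -17)))) + 2157739 = (-525257 - 157*1710) + 2157739 = (-525257 - 268470) + 2157739 = -793727 + 2157739 = 1364012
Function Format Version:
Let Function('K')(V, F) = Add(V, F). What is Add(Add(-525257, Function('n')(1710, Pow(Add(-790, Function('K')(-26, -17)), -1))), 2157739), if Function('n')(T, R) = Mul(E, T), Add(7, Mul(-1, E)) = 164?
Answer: 1364012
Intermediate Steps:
Function('K')(V, F) = Add(F, V)
E = -157 (E = Add(7, Mul(-1, 164)) = Add(7, -164) = -157)
Function('n')(T, R) = Mul(-157, T)
Add(Add(-525257, Function('n')(1710, Pow(Add(-790, Function('K')(-26, -17)), -1))), 2157739) = Add(Add(-525257, Mul(-157, 1710)), 2157739) = Add(Add(-525257, -268470), 2157739) = Add(-793727, 2157739) = 1364012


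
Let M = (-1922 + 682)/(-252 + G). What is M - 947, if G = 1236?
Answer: -116636/123 ≈ -948.26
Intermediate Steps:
M = -155/123 (M = (-1922 + 682)/(-252 + 1236) = -1240/984 = -1240*1/984 = -155/123 ≈ -1.2602)
M - 947 = -155/123 - 947 = -116636/123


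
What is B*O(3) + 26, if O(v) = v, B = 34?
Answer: 128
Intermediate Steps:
B*O(3) + 26 = 34*3 + 26 = 102 + 26 = 128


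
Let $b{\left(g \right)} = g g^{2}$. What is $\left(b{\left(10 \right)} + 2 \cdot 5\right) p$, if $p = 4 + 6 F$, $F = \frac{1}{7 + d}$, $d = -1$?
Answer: $5050$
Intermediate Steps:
$F = \frac{1}{6}$ ($F = \frac{1}{7 - 1} = \frac{1}{6} \approx 0.16667$)
$b{\left(g \right)} = g^{3}$
$p = 5$ ($p = 4 + 6 \cdot \frac{1}{6} = 4 + 1 = 5$)
$\left(b{\left(10 \right)} + 2 \cdot 5\right) p = \left(10^{3} + 2 \cdot 5\right) 5 = \left(1000 + 10\right) 5 = 1010 \cdot 5 = 5050$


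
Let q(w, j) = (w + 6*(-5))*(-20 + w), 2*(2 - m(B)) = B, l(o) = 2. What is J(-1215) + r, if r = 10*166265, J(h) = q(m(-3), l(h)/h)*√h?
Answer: 1662650 + 15741*I*√15/4 ≈ 1.6627e+6 + 15241.0*I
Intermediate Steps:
m(B) = 2 - B/2
q(w, j) = (-30 + w)*(-20 + w) (q(w, j) = (w - 30)*(-20 + w) = (-30 + w)*(-20 + w))
J(h) = 1749*√h/4 (J(h) = (600 + (2 - ½*(-3))² - 50*(2 - ½*(-3)))*√h = (600 + (2 + 3/2)² - 50*(2 + 3/2))*√h = (600 + (7/2)² - 50*7/2)*√h = (600 + 49/4 - 175)*√h = 1749*√h/4)
r = 1662650
J(-1215) + r = 1749*√(-1215)/4 + 1662650 = 1749*(9*I*√15)/4 + 1662650 = 15741*I*√15/4 + 1662650 = 1662650 + 15741*I*√15/4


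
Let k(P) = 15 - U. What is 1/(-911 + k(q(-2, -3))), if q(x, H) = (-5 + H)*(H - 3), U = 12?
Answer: -1/908 ≈ -0.0011013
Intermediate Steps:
q(x, H) = (-5 + H)*(-3 + H)
k(P) = 3 (k(P) = 15 - 1*12 = 15 - 12 = 3)
1/(-911 + k(q(-2, -3))) = 1/(-911 + 3) = 1/(-908) = -1/908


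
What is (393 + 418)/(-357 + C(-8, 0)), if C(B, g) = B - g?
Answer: -811/365 ≈ -2.2219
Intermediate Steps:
(393 + 418)/(-357 + C(-8, 0)) = (393 + 418)/(-357 + (-8 - 1*0)) = 811/(-357 + (-8 + 0)) = 811/(-357 - 8) = 811/(-365) = 811*(-1/365) = -811/365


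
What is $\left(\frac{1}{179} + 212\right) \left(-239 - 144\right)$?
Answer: $- \frac{14534467}{179} \approx -81198.0$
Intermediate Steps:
$\left(\frac{1}{179} + 212\right) \left(-239 - 144\right) = \left(\frac{1}{179} + 212\right) \left(-383\right) = \frac{37949}{179} \left(-383\right) = - \frac{14534467}{179}$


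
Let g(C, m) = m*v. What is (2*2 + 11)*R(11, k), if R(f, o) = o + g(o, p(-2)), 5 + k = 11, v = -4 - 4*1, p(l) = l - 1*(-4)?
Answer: -150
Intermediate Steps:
p(l) = 4 + l (p(l) = l + 4 = 4 + l)
v = -8 (v = -4 - 4 = -8)
k = 6 (k = -5 + 11 = 6)
g(C, m) = -8*m (g(C, m) = m*(-8) = -8*m)
R(f, o) = -16 + o (R(f, o) = o - 8*(4 - 2) = o - 8*2 = o - 16 = -16 + o)
(2*2 + 11)*R(11, k) = (2*2 + 11)*(-16 + 6) = (4 + 11)*(-10) = 15*(-10) = -150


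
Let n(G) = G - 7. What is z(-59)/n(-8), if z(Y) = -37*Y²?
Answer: 128797/15 ≈ 8586.5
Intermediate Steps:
n(G) = -7 + G
z(-59)/n(-8) = (-37*(-59)²)/(-7 - 8) = -37*3481/(-15) = -128797*(-1/15) = 128797/15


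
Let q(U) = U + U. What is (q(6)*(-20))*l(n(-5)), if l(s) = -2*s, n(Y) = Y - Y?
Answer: 0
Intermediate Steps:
n(Y) = 0
q(U) = 2*U
(q(6)*(-20))*l(n(-5)) = ((2*6)*(-20))*(-2*0) = (12*(-20))*0 = -240*0 = 0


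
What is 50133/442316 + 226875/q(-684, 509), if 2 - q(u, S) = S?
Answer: -33441675023/74751404 ≈ -447.37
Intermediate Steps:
q(u, S) = 2 - S
50133/442316 + 226875/q(-684, 509) = 50133/442316 + 226875/(2 - 1*509) = 50133*(1/442316) + 226875/(2 - 509) = 50133/442316 + 226875/(-507) = 50133/442316 + 226875*(-1/507) = 50133/442316 - 75625/169 = -33441675023/74751404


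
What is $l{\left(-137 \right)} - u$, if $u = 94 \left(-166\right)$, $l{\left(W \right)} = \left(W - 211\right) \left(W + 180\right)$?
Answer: $640$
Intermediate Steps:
$l{\left(W \right)} = \left(-211 + W\right) \left(180 + W\right)$
$u = -15604$
$l{\left(-137 \right)} - u = \left(-37980 + \left(-137\right)^{2} - -4247\right) - -15604 = \left(-37980 + 18769 + 4247\right) + 15604 = -14964 + 15604 = 640$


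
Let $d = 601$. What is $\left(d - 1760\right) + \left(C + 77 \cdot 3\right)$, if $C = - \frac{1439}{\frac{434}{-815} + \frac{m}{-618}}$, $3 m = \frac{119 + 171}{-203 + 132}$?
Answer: $\frac{50790928361}{28446403} \approx 1785.5$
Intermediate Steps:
$m = - \frac{290}{213}$ ($m = \frac{\left(119 + 171\right) \frac{1}{-203 + 132}}{3} = \frac{290 \frac{1}{-71}}{3} = \frac{290 \left(- \frac{1}{71}\right)}{3} = \frac{1}{3} \left(- \frac{290}{71}\right) = - \frac{290}{213} \approx -1.3615$)
$C = \frac{77189190345}{28446403}$ ($C = - \frac{1439}{\frac{434}{-815} - \frac{290}{213 \left(-618\right)}} = - \frac{1439}{434 \left(- \frac{1}{815}\right) - - \frac{145}{65817}} = - \frac{1439}{- \frac{434}{815} + \frac{145}{65817}} = - \frac{1439}{- \frac{28446403}{53640855}} = \left(-1439\right) \left(- \frac{53640855}{28446403}\right) = \frac{77189190345}{28446403} \approx 2713.5$)
$\left(d - 1760\right) + \left(C + 77 \cdot 3\right) = \left(601 - 1760\right) + \left(\frac{77189190345}{28446403} + 77 \cdot 3\right) = -1159 + \left(\frac{77189190345}{28446403} + 231\right) = -1159 + \frac{83760309438}{28446403} = \frac{50790928361}{28446403}$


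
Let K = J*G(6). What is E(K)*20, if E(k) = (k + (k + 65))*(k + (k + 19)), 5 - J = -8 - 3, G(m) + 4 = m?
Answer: 214140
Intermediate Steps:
G(m) = -4 + m
J = 16 (J = 5 - (-8 - 3) = 5 - 1*(-11) = 5 + 11 = 16)
K = 32 (K = 16*(-4 + 6) = 16*2 = 32)
E(k) = (19 + 2*k)*(65 + 2*k) (E(k) = (k + (65 + k))*(k + (19 + k)) = (65 + 2*k)*(19 + 2*k) = (19 + 2*k)*(65 + 2*k))
E(K)*20 = (1235 + 4*32**2 + 168*32)*20 = (1235 + 4*1024 + 5376)*20 = (1235 + 4096 + 5376)*20 = 10707*20 = 214140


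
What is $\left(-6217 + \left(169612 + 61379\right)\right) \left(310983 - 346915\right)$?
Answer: $-8076579368$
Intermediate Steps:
$\left(-6217 + \left(169612 + 61379\right)\right) \left(310983 - 346915\right) = \left(-6217 + 230991\right) \left(-35932\right) = 224774 \left(-35932\right) = -8076579368$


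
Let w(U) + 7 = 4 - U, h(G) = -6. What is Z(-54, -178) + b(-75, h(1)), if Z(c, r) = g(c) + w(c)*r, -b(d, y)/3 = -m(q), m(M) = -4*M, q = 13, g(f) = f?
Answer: -9288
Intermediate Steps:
w(U) = -3 - U (w(U) = -7 + (4 - U) = -3 - U)
b(d, y) = -156 (b(d, y) = -(-3)*(-4*13) = -(-3)*(-52) = -3*52 = -156)
Z(c, r) = c + r*(-3 - c) (Z(c, r) = c + (-3 - c)*r = c + r*(-3 - c))
Z(-54, -178) + b(-75, h(1)) = (-54 - 1*(-178)*(3 - 54)) - 156 = (-54 - 1*(-178)*(-51)) - 156 = (-54 - 9078) - 156 = -9132 - 156 = -9288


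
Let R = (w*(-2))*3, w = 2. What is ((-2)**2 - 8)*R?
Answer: 48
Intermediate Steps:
R = -12 (R = (2*(-2))*3 = -4*3 = -12)
((-2)**2 - 8)*R = ((-2)**2 - 8)*(-12) = (4 - 8)*(-12) = -4*(-12) = 48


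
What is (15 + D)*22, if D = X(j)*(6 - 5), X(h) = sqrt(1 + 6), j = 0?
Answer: 330 + 22*sqrt(7) ≈ 388.21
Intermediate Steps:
X(h) = sqrt(7)
D = sqrt(7) (D = sqrt(7)*(6 - 5) = sqrt(7)*1 = sqrt(7) ≈ 2.6458)
(15 + D)*22 = (15 + sqrt(7))*22 = 330 + 22*sqrt(7)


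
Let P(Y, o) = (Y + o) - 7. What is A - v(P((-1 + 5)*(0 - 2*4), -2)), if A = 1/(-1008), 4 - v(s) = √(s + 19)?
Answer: -4033/1008 + I*√22 ≈ -4.001 + 4.6904*I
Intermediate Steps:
P(Y, o) = -7 + Y + o
v(s) = 4 - √(19 + s) (v(s) = 4 - √(s + 19) = 4 - √(19 + s))
A = -1/1008 ≈ -0.00099206
A - v(P((-1 + 5)*(0 - 2*4), -2)) = -1/1008 - (4 - √(19 + (-7 + (-1 + 5)*(0 - 2*4) - 2))) = -1/1008 - (4 - √(19 + (-7 + 4*(0 - 8) - 2))) = -1/1008 - (4 - √(19 + (-7 + 4*(-8) - 2))) = -1/1008 - (4 - √(19 + (-7 - 32 - 2))) = -1/1008 - (4 - √(19 - 41)) = -1/1008 - (4 - √(-22)) = -1/1008 - (4 - I*√22) = -1/1008 + (-4 + I*√22) = -4033/1008 + I*√22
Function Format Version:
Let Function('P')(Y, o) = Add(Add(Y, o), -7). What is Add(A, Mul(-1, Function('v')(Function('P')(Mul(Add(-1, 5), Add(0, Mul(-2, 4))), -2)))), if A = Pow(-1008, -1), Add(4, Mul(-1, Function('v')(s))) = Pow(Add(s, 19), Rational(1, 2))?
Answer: Add(Rational(-4033, 1008), Mul(I, Pow(22, Rational(1, 2)))) ≈ Add(-4.0010, Mul(4.6904, I))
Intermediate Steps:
Function('P')(Y, o) = Add(-7, Y, o)
Function('v')(s) = Add(4, Mul(-1, Pow(Add(19, s), Rational(1, 2)))) (Function('v')(s) = Add(4, Mul(-1, Pow(Add(s, 19), Rational(1, 2)))) = Add(4, Mul(-1, Pow(Add(19, s), Rational(1, 2)))))
A = Rational(-1, 1008) ≈ -0.00099206
Add(A, Mul(-1, Function('v')(Function('P')(Mul(Add(-1, 5), Add(0, Mul(-2, 4))), -2)))) = Add(Rational(-1, 1008), Mul(-1, Add(4, Mul(-1, Pow(Add(19, Add(-7, Mul(Add(-1, 5), Add(0, Mul(-2, 4))), -2)), Rational(1, 2)))))) = Add(Rational(-1, 1008), Mul(-1, Add(4, Mul(-1, Pow(Add(19, Add(-7, Mul(4, Add(0, -8)), -2)), Rational(1, 2)))))) = Add(Rational(-1, 1008), Mul(-1, Add(4, Mul(-1, Pow(Add(19, Add(-7, Mul(4, -8), -2)), Rational(1, 2)))))) = Add(Rational(-1, 1008), Mul(-1, Add(4, Mul(-1, Pow(Add(19, Add(-7, -32, -2)), Rational(1, 2)))))) = Add(Rational(-1, 1008), Mul(-1, Add(4, Mul(-1, Pow(Add(19, -41), Rational(1, 2)))))) = Add(Rational(-1, 1008), Mul(-1, Add(4, Mul(-1, Pow(-22, Rational(1, 2)))))) = Add(Rational(-1, 1008), Mul(-1, Add(4, Mul(-1, Mul(I, Pow(22, Rational(1, 2))))))) = Add(Rational(-1, 1008), Mul(-1, Add(4, Mul(-1, I, Pow(22, Rational(1, 2)))))) = Add(Rational(-1, 1008), Add(-4, Mul(I, Pow(22, Rational(1, 2))))) = Add(Rational(-4033, 1008), Mul(I, Pow(22, Rational(1, 2))))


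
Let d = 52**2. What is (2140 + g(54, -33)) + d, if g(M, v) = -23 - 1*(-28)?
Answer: 4849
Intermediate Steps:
d = 2704
g(M, v) = 5 (g(M, v) = -23 + 28 = 5)
(2140 + g(54, -33)) + d = (2140 + 5) + 2704 = 2145 + 2704 = 4849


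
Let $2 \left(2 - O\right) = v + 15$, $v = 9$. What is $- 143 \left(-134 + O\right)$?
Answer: $20592$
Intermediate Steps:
$O = -10$ ($O = 2 - \frac{9 + 15}{2} = 2 - 12 = -10$)
$- 143 \left(-134 + O\right) = - 143 \left(-134 - 10\right) = \left(-143\right) \left(-144\right) = 20592$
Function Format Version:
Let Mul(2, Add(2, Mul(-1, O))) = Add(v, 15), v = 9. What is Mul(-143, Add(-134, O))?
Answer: 20592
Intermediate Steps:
O = -10 (O = Add(2, Mul(Rational(-1, 2), Add(9, 15))) = Add(2, Mul(Rational(-1, 2), 24)) = Add(2, -12) = -10)
Mul(-143, Add(-134, O)) = Mul(-143, Add(-134, -10)) = Mul(-143, -144) = 20592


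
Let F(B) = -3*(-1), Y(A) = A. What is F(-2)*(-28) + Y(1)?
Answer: -83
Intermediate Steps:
F(B) = 3
F(-2)*(-28) + Y(1) = 3*(-28) + 1 = -84 + 1 = -83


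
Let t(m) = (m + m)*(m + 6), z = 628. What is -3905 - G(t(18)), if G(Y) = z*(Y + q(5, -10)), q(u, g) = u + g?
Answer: -543357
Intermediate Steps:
q(u, g) = g + u
t(m) = 2*m*(6 + m) (t(m) = (2*m)*(6 + m) = 2*m*(6 + m))
G(Y) = -3140 + 628*Y (G(Y) = 628*(Y + (-10 + 5)) = 628*(Y - 5) = 628*(-5 + Y) = -3140 + 628*Y)
-3905 - G(t(18)) = -3905 - (-3140 + 628*(2*18*(6 + 18))) = -3905 - (-3140 + 628*(2*18*24)) = -3905 - (-3140 + 628*864) = -3905 - (-3140 + 542592) = -3905 - 1*539452 = -3905 - 539452 = -543357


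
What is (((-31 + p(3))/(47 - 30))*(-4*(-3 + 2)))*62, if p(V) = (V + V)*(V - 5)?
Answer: -10664/17 ≈ -627.29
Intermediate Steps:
p(V) = 2*V*(-5 + V) (p(V) = (2*V)*(-5 + V) = 2*V*(-5 + V))
(((-31 + p(3))/(47 - 30))*(-4*(-3 + 2)))*62 = (((-31 + 2*3*(-5 + 3))/(47 - 30))*(-4*(-3 + 2)))*62 = (((-31 + 2*3*(-2))/17)*(-4*(-1)))*62 = (((-31 - 12)*(1/17))*4)*62 = (-43*1/17*4)*62 = -43/17*4*62 = -172/17*62 = -10664/17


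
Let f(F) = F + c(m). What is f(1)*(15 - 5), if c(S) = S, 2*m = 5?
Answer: 35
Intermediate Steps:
m = 5/2 (m = (½)*5 = 5/2 ≈ 2.5000)
f(F) = 5/2 + F (f(F) = F + 5/2 = 5/2 + F)
f(1)*(15 - 5) = (5/2 + 1)*(15 - 5) = (7/2)*10 = 35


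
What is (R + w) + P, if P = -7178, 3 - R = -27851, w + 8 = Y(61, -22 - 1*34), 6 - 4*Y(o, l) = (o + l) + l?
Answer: 82729/4 ≈ 20682.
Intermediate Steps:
Y(o, l) = 3/2 - l/2 - o/4 (Y(o, l) = 3/2 - ((o + l) + l)/4 = 3/2 - ((l + o) + l)/4 = 3/2 - (o + 2*l)/4 = 3/2 + (-l/2 - o/4) = 3/2 - l/2 - o/4)
w = 25/4 (w = -8 + (3/2 - (-22 - 1*34)/2 - 1/4*61) = -8 + (3/2 - (-22 - 34)/2 - 61/4) = -8 + (3/2 - 1/2*(-56) - 61/4) = -8 + (3/2 + 28 - 61/4) = -8 + 57/4 = 25/4 ≈ 6.2500)
R = 27854 (R = 3 - 1*(-27851) = 3 + 27851 = 27854)
(R + w) + P = (27854 + 25/4) - 7178 = 111441/4 - 7178 = 82729/4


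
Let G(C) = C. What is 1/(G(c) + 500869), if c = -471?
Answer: 1/500398 ≈ 1.9984e-6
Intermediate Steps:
1/(G(c) + 500869) = 1/(-471 + 500869) = 1/500398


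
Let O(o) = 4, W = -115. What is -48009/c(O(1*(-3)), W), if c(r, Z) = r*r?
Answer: -48009/16 ≈ -3000.6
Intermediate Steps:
c(r, Z) = r**2
-48009/c(O(1*(-3)), W) = -48009/(4**2) = -48009/16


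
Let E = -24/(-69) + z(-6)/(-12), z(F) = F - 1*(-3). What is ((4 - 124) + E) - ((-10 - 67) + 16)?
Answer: -5373/92 ≈ -58.402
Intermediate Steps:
z(F) = 3 + F (z(F) = F + 3 = 3 + F)
E = 55/92 (E = -24/(-69) + (3 - 6)/(-12) = -24*(-1/69) - 3*(-1/12) = 8/23 + 1/4 = 55/92 ≈ 0.59783)
((4 - 124) + E) - ((-10 - 67) + 16) = ((4 - 124) + 55/92) - ((-10 - 67) + 16) = (-120 + 55/92) - (-77 + 16) = -10985/92 - 1*(-61) = -10985/92 + 61 = -5373/92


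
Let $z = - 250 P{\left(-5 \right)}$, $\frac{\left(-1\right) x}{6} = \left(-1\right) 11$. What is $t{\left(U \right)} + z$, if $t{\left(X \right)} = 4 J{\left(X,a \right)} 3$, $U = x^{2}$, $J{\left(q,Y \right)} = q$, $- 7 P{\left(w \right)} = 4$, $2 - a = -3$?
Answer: $\frac{366904}{7} \approx 52415.0$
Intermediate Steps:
$a = 5$ ($a = 2 - -3 = 2 + 3 = 5$)
$x = 66$ ($x = - 6 \left(\left(-1\right) 11\right) = \left(-6\right) \left(-11\right) = 66$)
$P{\left(w \right)} = - \frac{4}{7}$ ($P{\left(w \right)} = \left(- \frac{1}{7}\right) 4 = - \frac{4}{7}$)
$U = 4356$ ($U = 66^{2} = 4356$)
$z = \frac{1000}{7}$ ($z = \left(-250\right) \left(- \frac{4}{7}\right) = \frac{1000}{7} \approx 142.86$)
$t{\left(X \right)} = 12 X$ ($t{\left(X \right)} = 4 X 3 = 12 X$)
$t{\left(U \right)} + z = 12 \cdot 4356 + \frac{1000}{7} = 52272 + \frac{1000}{7} = \frac{366904}{7}$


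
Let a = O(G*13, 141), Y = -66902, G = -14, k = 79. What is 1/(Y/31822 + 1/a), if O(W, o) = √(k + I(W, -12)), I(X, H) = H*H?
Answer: -118689266003/249277016502 - 253159921*√223/249277016502 ≈ -0.49130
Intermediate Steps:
I(X, H) = H²
O(W, o) = √223 (O(W, o) = √(79 + (-12)²) = √(79 + 144) = √223)
a = √223 ≈ 14.933
1/(Y/31822 + 1/a) = 1/(-66902/31822 + 1/(√223)) = 1/(-66902*1/31822 + √223/223) = 1/(-33451/15911 + √223/223)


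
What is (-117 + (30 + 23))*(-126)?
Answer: 8064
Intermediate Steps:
(-117 + (30 + 23))*(-126) = (-117 + 53)*(-126) = -64*(-126) = 8064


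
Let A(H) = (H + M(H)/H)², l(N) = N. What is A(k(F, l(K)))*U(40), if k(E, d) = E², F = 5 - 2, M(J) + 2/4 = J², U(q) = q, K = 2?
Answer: 1043290/81 ≈ 12880.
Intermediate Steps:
M(J) = -½ + J²
F = 3
A(H) = (H + (-½ + H²)/H)²
A(k(F, l(K)))*U(40) = ((-1 + 4*(3²)²)²/(4*(3²)²))*40 = ((¼)*(-1 + 4*9²)²/9²)*40 = ((¼)*(1/81)*(-1 + 4*81)²)*40 = ((¼)*(1/81)*(-1 + 324)²)*40 = ((¼)*(1/81)*323²)*40 = ((¼)*(1/81)*104329)*40 = (104329/324)*40 = 1043290/81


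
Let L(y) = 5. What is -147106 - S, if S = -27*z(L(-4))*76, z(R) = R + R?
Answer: -126586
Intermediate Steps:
z(R) = 2*R
S = -20520 (S = -54*5*76 = -27*10*76 = -270*76 = -20520)
-147106 - S = -147106 - 1*(-20520) = -147106 + 20520 = -126586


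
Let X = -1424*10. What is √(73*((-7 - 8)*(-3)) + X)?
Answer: I*√10955 ≈ 104.67*I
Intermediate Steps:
X = -14240
√(73*((-7 - 8)*(-3)) + X) = √(73*((-7 - 8)*(-3)) - 14240) = √(73*(-15*(-3)) - 14240) = √(73*45 - 14240) = √(3285 - 14240) = √(-10955) = I*√10955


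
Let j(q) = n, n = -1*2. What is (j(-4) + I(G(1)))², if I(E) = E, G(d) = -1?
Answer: 9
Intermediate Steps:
n = -2
j(q) = -2
(j(-4) + I(G(1)))² = (-2 - 1)² = (-3)² = 9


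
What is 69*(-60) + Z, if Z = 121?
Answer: -4019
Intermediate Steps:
69*(-60) + Z = 69*(-60) + 121 = -4140 + 121 = -4019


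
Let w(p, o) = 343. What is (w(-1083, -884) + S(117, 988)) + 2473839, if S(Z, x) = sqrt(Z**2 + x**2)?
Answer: 2474182 + 13*sqrt(5857) ≈ 2.4752e+6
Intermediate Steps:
(w(-1083, -884) + S(117, 988)) + 2473839 = (343 + sqrt(117**2 + 988**2)) + 2473839 = (343 + sqrt(13689 + 976144)) + 2473839 = (343 + sqrt(989833)) + 2473839 = (343 + 13*sqrt(5857)) + 2473839 = 2474182 + 13*sqrt(5857)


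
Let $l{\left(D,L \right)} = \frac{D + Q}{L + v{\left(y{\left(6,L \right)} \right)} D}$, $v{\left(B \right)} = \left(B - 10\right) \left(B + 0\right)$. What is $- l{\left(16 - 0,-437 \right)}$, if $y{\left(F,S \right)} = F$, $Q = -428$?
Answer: $- \frac{412}{821} \approx -0.50183$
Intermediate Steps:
$v{\left(B \right)} = B \left(-10 + B\right)$ ($v{\left(B \right)} = \left(-10 + B\right) B = B \left(-10 + B\right)$)
$l{\left(D,L \right)} = \frac{-428 + D}{L - 24 D}$ ($l{\left(D,L \right)} = \frac{D - 428}{L + 6 \left(-10 + 6\right) D} = \frac{-428 + D}{L + 6 \left(-4\right) D} = \frac{-428 + D}{L - 24 D}$)
$- l{\left(16 - 0,-437 \right)} = - \frac{-428 + \left(16 - 0\right)}{-437 - 24 \left(16 - 0\right)} = - \frac{-428 + \left(16 + 0\right)}{-437 - 24 \left(16 + 0\right)} = - \frac{-428 + 16}{-437 - 384} = - \frac{-412}{-437 - 384} = - \frac{-412}{-821} = - \frac{\left(-1\right) \left(-412\right)}{821} = \left(-1\right) \frac{412}{821} = - \frac{412}{821}$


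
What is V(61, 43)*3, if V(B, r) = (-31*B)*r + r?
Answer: -243810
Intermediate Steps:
V(B, r) = r - 31*B*r (V(B, r) = -31*B*r + r = r - 31*B*r)
V(61, 43)*3 = (43*(1 - 31*61))*3 = (43*(1 - 1891))*3 = (43*(-1890))*3 = -81270*3 = -243810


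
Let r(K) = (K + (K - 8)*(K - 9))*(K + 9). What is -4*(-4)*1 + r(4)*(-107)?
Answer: -33368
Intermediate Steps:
r(K) = (9 + K)*(K + (-9 + K)*(-8 + K)) (r(K) = (K + (-8 + K)*(-9 + K))*(9 + K) = (K + (-9 + K)*(-8 + K))*(9 + K) = (9 + K)*(K + (-9 + K)*(-8 + K)))
-4*(-4)*1 + r(4)*(-107) = -4*(-4)*1 + (648 + 4³ - 72*4 - 7*4²)*(-107) = 16*1 + (648 + 64 - 288 - 7*16)*(-107) = 16 + (648 + 64 - 288 - 112)*(-107) = 16 + 312*(-107) = 16 - 33384 = -33368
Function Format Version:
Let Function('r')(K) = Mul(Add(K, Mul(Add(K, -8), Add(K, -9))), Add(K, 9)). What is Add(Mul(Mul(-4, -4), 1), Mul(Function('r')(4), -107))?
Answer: -33368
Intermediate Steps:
Function('r')(K) = Mul(Add(9, K), Add(K, Mul(Add(-9, K), Add(-8, K)))) (Function('r')(K) = Mul(Add(K, Mul(Add(-8, K), Add(-9, K))), Add(9, K)) = Mul(Add(K, Mul(Add(-9, K), Add(-8, K))), Add(9, K)) = Mul(Add(9, K), Add(K, Mul(Add(-9, K), Add(-8, K)))))
Add(Mul(Mul(-4, -4), 1), Mul(Function('r')(4), -107)) = Add(Mul(Mul(-4, -4), 1), Mul(Add(648, Pow(4, 3), Mul(-72, 4), Mul(-7, Pow(4, 2))), -107)) = Add(Mul(16, 1), Mul(Add(648, 64, -288, Mul(-7, 16)), -107)) = Add(16, Mul(Add(648, 64, -288, -112), -107)) = Add(16, Mul(312, -107)) = Add(16, -33384) = -33368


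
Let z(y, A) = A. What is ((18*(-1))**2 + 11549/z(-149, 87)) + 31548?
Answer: 2784413/87 ≈ 32005.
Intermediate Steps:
((18*(-1))**2 + 11549/z(-149, 87)) + 31548 = ((18*(-1))**2 + 11549/87) + 31548 = ((-18)**2 + 11549*(1/87)) + 31548 = (324 + 11549/87) + 31548 = 39737/87 + 31548 = 2784413/87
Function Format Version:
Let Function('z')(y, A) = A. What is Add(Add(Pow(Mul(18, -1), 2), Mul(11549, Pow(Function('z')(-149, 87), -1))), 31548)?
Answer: Rational(2784413, 87) ≈ 32005.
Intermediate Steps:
Add(Add(Pow(Mul(18, -1), 2), Mul(11549, Pow(Function('z')(-149, 87), -1))), 31548) = Add(Add(Pow(Mul(18, -1), 2), Mul(11549, Pow(87, -1))), 31548) = Add(Add(Pow(-18, 2), Mul(11549, Rational(1, 87))), 31548) = Add(Add(324, Rational(11549, 87)), 31548) = Add(Rational(39737, 87), 31548) = Rational(2784413, 87)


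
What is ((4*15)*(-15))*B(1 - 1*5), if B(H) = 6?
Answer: -5400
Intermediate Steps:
((4*15)*(-15))*B(1 - 1*5) = ((4*15)*(-15))*6 = (60*(-15))*6 = -900*6 = -5400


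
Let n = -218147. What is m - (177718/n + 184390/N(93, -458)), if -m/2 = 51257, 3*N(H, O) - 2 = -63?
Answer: -1243467198250/13306967 ≈ -93445.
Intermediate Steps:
N(H, O) = -61/3 (N(H, O) = ⅔ + (⅓)*(-63) = ⅔ - 21 = -61/3)
m = -102514 (m = -2*51257 = -102514)
m - (177718/n + 184390/N(93, -458)) = -102514 - (177718/(-218147) + 184390/(-61/3)) = -102514 - (177718*(-1/218147) + 184390*(-3/61)) = -102514 - (-177718/218147 - 553170/61) = -102514 - 1*(-120683216788/13306967) = -102514 + 120683216788/13306967 = -1243467198250/13306967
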